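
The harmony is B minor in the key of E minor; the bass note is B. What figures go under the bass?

no figures

B is the root of B minor, so the chord is in root position.
A triad in root position is figured 5/3, conventionally abbreviated (no figures — root-position triad).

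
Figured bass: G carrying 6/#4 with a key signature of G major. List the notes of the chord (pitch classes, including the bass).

A fourth above G in this key is C, raised to C# by the sharp.
A sixth above G in this key is E.
Together with the bass G, this spells C# diminished in second inversion.

G, C#, E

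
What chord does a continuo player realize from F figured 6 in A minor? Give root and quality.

The figures 6 indicate a triad in first inversion.
In first inversion the root lies a sixth above the bass: a sixth above F in A minor is D.
The chord tones are F, A, D, giving D minor.

D minor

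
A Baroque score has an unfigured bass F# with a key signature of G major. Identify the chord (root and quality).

An unfigured bass indicates a triad in root position.
In root position the bass is the root, so the root is F#.
The chord tones are F#, A, C, giving F# diminished.

F# diminished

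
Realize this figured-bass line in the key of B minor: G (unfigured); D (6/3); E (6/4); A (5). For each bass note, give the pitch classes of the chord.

G, B, D | D, F#, B | E, A, C# | A, C#, E

G (5/3): G, B, D.
D (6/3): D, F#, B.
E (6/4): E, A, C#.
A (5/3): A, C#, E.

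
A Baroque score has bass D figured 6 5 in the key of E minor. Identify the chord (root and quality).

B minor seventh

The figures 6 5 indicate a seventh chord in first inversion.
In first inversion the root lies a sixth above the bass: a sixth above D in E minor is B.
The chord tones are D, F#, A, B, giving B minor seventh.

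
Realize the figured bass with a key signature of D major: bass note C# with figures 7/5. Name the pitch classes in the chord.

The written figures 7/5 are shorthand for 7/5/3: the 3 is implied.
A third above C# in this key is E.
A fifth above C# in this key is G.
A seventh above C# in this key is B.
Together with the bass C#, this spells C# half-diminished seventh in root position.

C#, E, G, B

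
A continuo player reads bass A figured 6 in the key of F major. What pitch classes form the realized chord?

A, C, F

The written figures 6 are shorthand for 6/3: the 3 is implied.
A third above A in this key is C.
A sixth above A in this key is F.
Together with the bass A, this spells F major in first inversion.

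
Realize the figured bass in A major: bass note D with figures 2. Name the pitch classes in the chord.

D, E, G#, B

The written figures 2 are shorthand for 6/4/2: the 6/4 are implied.
A second above D in this key is E.
A fourth above D in this key is G#.
A sixth above D in this key is B.
Together with the bass D, this spells E dominant seventh in third inversion.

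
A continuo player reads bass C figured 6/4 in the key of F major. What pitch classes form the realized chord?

A fourth above C in this key is F.
A sixth above C in this key is A.
Together with the bass C, this spells F major in second inversion.

C, F, A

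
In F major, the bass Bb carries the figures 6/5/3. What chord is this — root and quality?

G minor seventh

The figures 6/5/3 indicate a seventh chord in first inversion.
In first inversion the root lies a sixth above the bass: a sixth above Bb in F major is G.
The chord tones are Bb, D, F, G, giving G minor seventh.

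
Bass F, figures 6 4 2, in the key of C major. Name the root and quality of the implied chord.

G dominant seventh

The figures 6 4 2 indicate a seventh chord in third inversion.
In third inversion the root lies a second above the bass: a second above F in C major is G.
The chord tones are F, G, B, D, giving G dominant seventh.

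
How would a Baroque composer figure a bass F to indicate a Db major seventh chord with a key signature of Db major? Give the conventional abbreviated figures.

F is the third of Db major seventh, so the chord is in first inversion.
A seventh chord in first inversion is figured 6/5/3, conventionally abbreviated 6/5.

6/5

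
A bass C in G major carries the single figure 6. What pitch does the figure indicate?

Counting 5 letter steps above C lands on A; in G major, that letter is A.

A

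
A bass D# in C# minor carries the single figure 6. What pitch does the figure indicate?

B

Counting 5 letter steps above D# lands on B; in C# minor, that letter is B.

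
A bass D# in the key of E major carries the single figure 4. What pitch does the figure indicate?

Counting 3 letter steps above D# lands on G; in E major, that letter is G#.

G#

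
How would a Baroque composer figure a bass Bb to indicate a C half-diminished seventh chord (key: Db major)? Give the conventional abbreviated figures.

4/2

Bb is the seventh of C half-diminished seventh, so the chord is in third inversion.
A seventh chord in third inversion is figured 6/4/2, conventionally abbreviated 4/2.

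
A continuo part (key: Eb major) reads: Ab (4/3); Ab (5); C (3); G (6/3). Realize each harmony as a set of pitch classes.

Ab (6/4/3): Ab, C, D, F.
Ab (5/3): Ab, C, Eb.
C (5/3): C, Eb, G.
G (6/3): G, Bb, Eb.

Ab, C, D, F | Ab, C, Eb | C, Eb, G | G, Bb, Eb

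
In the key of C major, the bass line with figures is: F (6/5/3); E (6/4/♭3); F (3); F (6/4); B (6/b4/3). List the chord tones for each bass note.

F (6/5/3): F, A, C, D.
E (6/4/b3): E, Gb, A, C.
F (5/3): F, A, C.
F (6/4): F, B, D.
B (6/b4/3): B, D, Eb, G.

F, A, C, D | E, Gb, A, C | F, A, C | F, B, D | B, D, Eb, G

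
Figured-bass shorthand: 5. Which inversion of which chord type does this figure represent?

5 is shorthand for 5/3.
Intervals of 5/3 above the bass form a triad; the bass is the root, so this is root position.

triad, root position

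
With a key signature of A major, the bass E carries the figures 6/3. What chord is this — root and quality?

The figures 6/3 indicate a triad in first inversion.
In first inversion the root lies a sixth above the bass: a sixth above E in A major is C#.
The chord tones are E, G#, C#, giving C# minor.

C# minor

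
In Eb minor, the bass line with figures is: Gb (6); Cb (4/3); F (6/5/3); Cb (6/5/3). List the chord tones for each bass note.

Gb (6/3): Gb, Bb, Eb.
Cb (6/4/3): Cb, Eb, F, Ab.
F (6/5/3): F, Ab, Cb, Db.
Cb (6/5/3): Cb, Eb, Gb, Ab.

Gb, Bb, Eb | Cb, Eb, F, Ab | F, Ab, Cb, Db | Cb, Eb, Gb, Ab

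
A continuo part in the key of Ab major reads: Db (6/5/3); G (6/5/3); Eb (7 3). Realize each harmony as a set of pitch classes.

Db (6/5/3): Db, F, Ab, Bb.
G (6/5/3): G, Bb, Db, Eb.
Eb (7/5/3): Eb, G, Bb, Db.

Db, F, Ab, Bb | G, Bb, Db, Eb | Eb, G, Bb, Db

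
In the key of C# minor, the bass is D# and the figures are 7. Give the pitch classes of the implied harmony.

D#, F#, A, C#

The written figures 7 are shorthand for 7/5/3: the 5/3 are implied.
A third above D# in this key is F#.
A fifth above D# in this key is A.
A seventh above D# in this key is C#.
Together with the bass D#, this spells D# half-diminished seventh in root position.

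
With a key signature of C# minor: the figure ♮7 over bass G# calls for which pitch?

F

Counting 6 letter steps above G# lands on F; in C# minor, that letter is F#.
The ♮7 figure makes it natural, giving F.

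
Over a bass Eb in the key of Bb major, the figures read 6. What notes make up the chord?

Eb, G, C

The written figures 6 are shorthand for 6/3: the 3 is implied.
A third above Eb in this key is G.
A sixth above Eb in this key is C.
Together with the bass Eb, this spells C minor in first inversion.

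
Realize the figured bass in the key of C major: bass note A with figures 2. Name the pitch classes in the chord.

A, B, D, F

The written figures 2 are shorthand for 6/4/2: the 6/4 are implied.
A second above A in this key is B.
A fourth above A in this key is D.
A sixth above A in this key is F.
Together with the bass A, this spells B half-diminished seventh in third inversion.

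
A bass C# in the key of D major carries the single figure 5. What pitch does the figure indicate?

G

Counting 4 letter steps above C# lands on G; in D major, that letter is G.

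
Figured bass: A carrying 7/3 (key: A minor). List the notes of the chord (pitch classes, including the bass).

A, C, E, G

The written figures 7/3 are shorthand for 7/5/3: the 5 is implied.
A third above A in this key is C.
A fifth above A in this key is E.
A seventh above A in this key is G.
Together with the bass A, this spells A minor seventh in root position.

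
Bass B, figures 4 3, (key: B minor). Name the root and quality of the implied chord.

E minor seventh

The figures 4 3 indicate a seventh chord in second inversion.
In second inversion the root lies a fourth above the bass: a fourth above B in B minor is E.
The chord tones are B, D, E, G, giving E minor seventh.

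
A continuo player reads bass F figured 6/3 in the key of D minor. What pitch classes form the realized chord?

A third above F in this key is A.
A sixth above F in this key is D.
Together with the bass F, this spells D minor in first inversion.

F, A, D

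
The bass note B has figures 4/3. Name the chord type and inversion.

4/3 is shorthand for 6/4/3.
Intervals of 6/4/3 above the bass form a seventh chord; the bass is the fifth, so this is second inversion.

seventh chord, second inversion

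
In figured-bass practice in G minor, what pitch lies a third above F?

Counting 2 letter steps above F lands on A; in G minor, that letter is A.

A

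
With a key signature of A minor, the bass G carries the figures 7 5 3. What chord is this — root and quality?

G dominant seventh

The figures 7 5 3 indicate a seventh chord in root position.
In root position the bass is the root, so the root is G.
The chord tones are G, B, D, F, giving G dominant seventh.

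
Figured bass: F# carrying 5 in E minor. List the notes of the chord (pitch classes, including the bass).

The written figures 5 are shorthand for 5/3: the 3 is implied.
A third above F# in this key is A.
A fifth above F# in this key is C.
Together with the bass F#, this spells F# diminished in root position.

F#, A, C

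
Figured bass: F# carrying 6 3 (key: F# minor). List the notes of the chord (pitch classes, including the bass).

A third above F# in this key is A.
A sixth above F# in this key is D.
Together with the bass F#, this spells D major in first inversion.

F#, A, D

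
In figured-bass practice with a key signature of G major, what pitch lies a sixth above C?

A

Counting 5 letter steps above C lands on A; in G major, that letter is A.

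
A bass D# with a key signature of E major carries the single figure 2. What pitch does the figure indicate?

E

Counting 1 letter step above D# lands on E; in E major, that letter is E.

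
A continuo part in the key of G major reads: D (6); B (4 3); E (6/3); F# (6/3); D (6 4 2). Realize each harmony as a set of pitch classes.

D (6/3): D, F#, B.
B (6/4/3): B, D, E, G.
E (6/3): E, G, C.
F# (6/3): F#, A, D.
D (6/4/2): D, E, G, B.

D, F#, B | B, D, E, G | E, G, C | F#, A, D | D, E, G, B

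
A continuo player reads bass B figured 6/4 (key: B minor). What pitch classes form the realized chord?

B, E, G

A fourth above B in this key is E.
A sixth above B in this key is G.
Together with the bass B, this spells E minor in second inversion.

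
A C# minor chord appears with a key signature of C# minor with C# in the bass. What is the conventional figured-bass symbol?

no figures

C# is the root of C# minor, so the chord is in root position.
A triad in root position is figured 5/3, conventionally abbreviated (no figures — root-position triad).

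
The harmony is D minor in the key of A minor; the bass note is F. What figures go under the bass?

6

F is the third of D minor, so the chord is in first inversion.
A triad in first inversion is figured 6/3, conventionally abbreviated 6.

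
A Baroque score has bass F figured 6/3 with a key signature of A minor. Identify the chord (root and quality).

D minor

The figures 6/3 indicate a triad in first inversion.
In first inversion the root lies a sixth above the bass: a sixth above F in A minor is D.
The chord tones are F, A, D, giving D minor.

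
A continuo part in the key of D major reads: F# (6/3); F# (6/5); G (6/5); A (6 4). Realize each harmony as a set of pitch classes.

F#, A, D | F#, A, C#, D | G, B, D, E | A, D, F#

F# (6/3): F#, A, D.
F# (6/5/3): F#, A, C#, D.
G (6/5/3): G, B, D, E.
A (6/4): A, D, F#.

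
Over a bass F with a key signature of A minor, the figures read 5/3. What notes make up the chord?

A third above F in this key is A.
A fifth above F in this key is C.
Together with the bass F, this spells F major in root position.

F, A, C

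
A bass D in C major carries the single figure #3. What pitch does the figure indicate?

F#

Counting 2 letter steps above D lands on F; in C major, that letter is F.
The #3 figure raises it a semitone, giving F#.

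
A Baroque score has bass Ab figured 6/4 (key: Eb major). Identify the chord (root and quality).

The figures 6/4 indicate a triad in second inversion.
In second inversion the root lies a fourth above the bass: a fourth above Ab in Eb major is D.
The chord tones are Ab, D, F, giving D diminished.

D diminished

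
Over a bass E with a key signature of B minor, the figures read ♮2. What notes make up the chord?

The written figures ♮2 are shorthand for 6/4/2: the 6/4 are implied.
A second above E in this key is F#, made natural (F) by the ♮ figure.
A fourth above E in this key is A.
A sixth above E in this key is C#.
Together with the bass E, this spells F augmented major seventh in third inversion.

E, F, A, C#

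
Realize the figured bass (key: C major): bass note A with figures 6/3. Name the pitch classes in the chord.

A third above A in this key is C.
A sixth above A in this key is F.
Together with the bass A, this spells F major in first inversion.

A, C, F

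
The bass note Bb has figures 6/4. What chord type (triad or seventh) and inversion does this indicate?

triad, second inversion

Intervals of 6/4 above the bass form a triad; the bass is the fifth, so this is second inversion.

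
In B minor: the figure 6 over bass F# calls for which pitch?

D

Counting 5 letter steps above F# lands on D; in B minor, that letter is D.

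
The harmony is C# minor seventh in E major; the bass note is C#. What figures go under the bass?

7

C# is the root of C# minor seventh, so the chord is in root position.
A seventh chord in root position is figured 7/5/3, conventionally abbreviated 7.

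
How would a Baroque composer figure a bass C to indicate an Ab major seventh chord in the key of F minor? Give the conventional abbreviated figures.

C is the third of Ab major seventh, so the chord is in first inversion.
A seventh chord in first inversion is figured 6/5/3, conventionally abbreviated 6/5.

6/5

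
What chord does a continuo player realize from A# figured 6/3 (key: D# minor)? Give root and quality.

F# major

The figures 6/3 indicate a triad in first inversion.
In first inversion the root lies a sixth above the bass: a sixth above A# in D# minor is F#.
The chord tones are A#, C#, F#, giving F# major.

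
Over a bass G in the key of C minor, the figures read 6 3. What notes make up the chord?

A third above G in this key is Bb.
A sixth above G in this key is Eb.
Together with the bass G, this spells Eb major in first inversion.

G, Bb, Eb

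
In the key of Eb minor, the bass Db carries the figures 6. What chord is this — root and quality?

The figures 6 indicate a triad in first inversion.
In first inversion the root lies a sixth above the bass: a sixth above Db in Eb minor is Bb.
The chord tones are Db, F, Bb, giving Bb minor.

Bb minor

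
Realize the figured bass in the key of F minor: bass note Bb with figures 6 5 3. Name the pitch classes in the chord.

A third above Bb in this key is Db.
A fifth above Bb in this key is F.
A sixth above Bb in this key is G.
Together with the bass Bb, this spells G half-diminished seventh in first inversion.

Bb, Db, F, G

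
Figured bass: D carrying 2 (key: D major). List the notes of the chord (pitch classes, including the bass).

The written figures 2 are shorthand for 6/4/2: the 6/4 are implied.
A second above D in this key is E.
A fourth above D in this key is G.
A sixth above D in this key is B.
Together with the bass D, this spells E minor seventh in third inversion.

D, E, G, B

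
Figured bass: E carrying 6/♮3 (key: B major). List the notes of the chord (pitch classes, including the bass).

A third above E in this key is G#, made natural (G) by the ♮ figure.
A sixth above E in this key is C#.
Together with the bass E, this spells C# diminished in first inversion.

E, G, C#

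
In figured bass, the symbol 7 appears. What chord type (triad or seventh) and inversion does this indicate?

7 is shorthand for 7/5/3.
Intervals of 7/5/3 above the bass form a seventh chord; the bass is the root, so this is root position.

seventh chord, root position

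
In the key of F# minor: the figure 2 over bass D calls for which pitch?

Counting 1 letter step above D lands on E; in F# minor, that letter is E.

E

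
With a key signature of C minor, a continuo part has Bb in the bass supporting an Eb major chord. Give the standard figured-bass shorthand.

Bb is the fifth of Eb major, so the chord is in second inversion.
A triad in second inversion is figured 6/4, conventionally abbreviated 6/4.

6/4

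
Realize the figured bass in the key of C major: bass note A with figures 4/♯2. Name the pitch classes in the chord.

A, B#, D, F

The written figures 4/♯2 are shorthand for 6/4/2: the 6 is implied.
A second above A in this key is B, raised to B# by the sharp.
A fourth above A in this key is D.
A sixth above A in this key is F.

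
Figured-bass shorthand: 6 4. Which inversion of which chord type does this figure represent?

Intervals of 6/4 above the bass form a triad; the bass is the fifth, so this is second inversion.

triad, second inversion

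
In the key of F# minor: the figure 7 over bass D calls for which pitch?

C#

Counting 6 letter steps above D lands on C; in F# minor, that letter is C#.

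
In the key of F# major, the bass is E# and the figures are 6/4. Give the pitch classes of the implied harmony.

A fourth above E# in this key is A#.
A sixth above E# in this key is C#.
Together with the bass E#, this spells A# minor in second inversion.

E#, A#, C#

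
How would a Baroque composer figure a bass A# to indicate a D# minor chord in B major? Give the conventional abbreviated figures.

A# is the fifth of D# minor, so the chord is in second inversion.
A triad in second inversion is figured 6/4, conventionally abbreviated 6/4.

6/4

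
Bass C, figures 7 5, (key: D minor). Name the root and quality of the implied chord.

C dominant seventh

The figures 7 5 indicate a seventh chord in root position.
In root position the bass is the root, so the root is C.
The chord tones are C, E, G, Bb, giving C dominant seventh.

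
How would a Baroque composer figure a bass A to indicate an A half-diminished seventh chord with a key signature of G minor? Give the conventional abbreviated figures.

A is the root of A half-diminished seventh, so the chord is in root position.
A seventh chord in root position is figured 7/5/3, conventionally abbreviated 7.

7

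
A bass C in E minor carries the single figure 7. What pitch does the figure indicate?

Counting 6 letter steps above C lands on B; in E minor, that letter is B.

B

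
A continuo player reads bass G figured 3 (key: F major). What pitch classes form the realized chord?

G, Bb, D

The written figures 3 are shorthand for 5/3: the 5 is implied.
A third above G in this key is Bb.
A fifth above G in this key is D.
Together with the bass G, this spells G minor in root position.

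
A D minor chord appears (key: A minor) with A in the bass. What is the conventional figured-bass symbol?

A is the fifth of D minor, so the chord is in second inversion.
A triad in second inversion is figured 6/4, conventionally abbreviated 6/4.

6/4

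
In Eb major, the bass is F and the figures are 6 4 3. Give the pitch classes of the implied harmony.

F, Ab, Bb, D

A third above F in this key is Ab.
A fourth above F in this key is Bb.
A sixth above F in this key is D.
Together with the bass F, this spells Bb dominant seventh in second inversion.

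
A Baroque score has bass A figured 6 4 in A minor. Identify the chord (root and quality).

The figures 6 4 indicate a triad in second inversion.
In second inversion the root lies a fourth above the bass: a fourth above A in A minor is D.
The chord tones are A, D, F, giving D minor.

D minor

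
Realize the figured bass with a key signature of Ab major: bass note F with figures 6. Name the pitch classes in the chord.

F, Ab, Db

The written figures 6 are shorthand for 6/3: the 3 is implied.
A third above F in this key is Ab.
A sixth above F in this key is Db.
Together with the bass F, this spells Db major in first inversion.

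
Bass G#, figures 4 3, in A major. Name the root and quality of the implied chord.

The figures 4 3 indicate a seventh chord in second inversion.
In second inversion the root lies a fourth above the bass: a fourth above G# in A major is C#.
The chord tones are G#, B, C#, E, giving C# minor seventh.

C# minor seventh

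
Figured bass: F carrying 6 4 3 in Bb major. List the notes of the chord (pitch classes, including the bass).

A third above F in this key is A.
A fourth above F in this key is Bb.
A sixth above F in this key is D.
Together with the bass F, this spells Bb major seventh in second inversion.

F, A, Bb, D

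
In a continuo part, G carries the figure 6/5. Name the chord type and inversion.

seventh chord, first inversion

6/5 is shorthand for 6/5/3.
Intervals of 6/5/3 above the bass form a seventh chord; the bass is the third, so this is first inversion.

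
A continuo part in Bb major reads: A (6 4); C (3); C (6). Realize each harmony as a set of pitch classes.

A (6/4): A, D, F.
C (5/3): C, Eb, G.
C (6/3): C, Eb, A.

A, D, F | C, Eb, G | C, Eb, A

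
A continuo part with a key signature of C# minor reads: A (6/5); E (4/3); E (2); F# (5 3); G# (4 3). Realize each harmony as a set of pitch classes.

A (6/5/3): A, C#, E, F#.
E (6/4/3): E, G#, A, C#.
E (6/4/2): E, F#, A, C#.
F# (5/3): F#, A, C#.
G# (6/4/3): G#, B, C#, E.

A, C#, E, F# | E, G#, A, C# | E, F#, A, C# | F#, A, C# | G#, B, C#, E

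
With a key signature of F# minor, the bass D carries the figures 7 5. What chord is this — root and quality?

The figures 7 5 indicate a seventh chord in root position.
In root position the bass is the root, so the root is D.
The chord tones are D, F#, A, C#, giving D major seventh.

D major seventh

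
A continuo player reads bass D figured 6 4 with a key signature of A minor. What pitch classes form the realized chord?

A fourth above D in this key is G.
A sixth above D in this key is B.
Together with the bass D, this spells G major in second inversion.

D, G, B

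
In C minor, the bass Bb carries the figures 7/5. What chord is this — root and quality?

Bb dominant seventh

The figures 7/5 indicate a seventh chord in root position.
In root position the bass is the root, so the root is Bb.
The chord tones are Bb, D, F, Ab, giving Bb dominant seventh.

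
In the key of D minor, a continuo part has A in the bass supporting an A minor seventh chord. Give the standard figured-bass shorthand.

7

A is the root of A minor seventh, so the chord is in root position.
A seventh chord in root position is figured 7/5/3, conventionally abbreviated 7.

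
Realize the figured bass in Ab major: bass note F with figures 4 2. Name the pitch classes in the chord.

The written figures 4 2 are shorthand for 6/4/2: the 6 is implied.
A second above F in this key is G.
A fourth above F in this key is Bb.
A sixth above F in this key is Db.
Together with the bass F, this spells G half-diminished seventh in third inversion.

F, G, Bb, Db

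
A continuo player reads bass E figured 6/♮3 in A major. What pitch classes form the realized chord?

A third above E in this key is G#, made natural (G) by the ♮ figure.
A sixth above E in this key is C#.
Together with the bass E, this spells C# diminished in first inversion.

E, G, C#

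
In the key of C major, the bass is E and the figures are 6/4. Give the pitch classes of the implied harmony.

E, A, C

A fourth above E in this key is A.
A sixth above E in this key is C.
Together with the bass E, this spells A minor in second inversion.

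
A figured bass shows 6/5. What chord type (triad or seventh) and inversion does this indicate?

seventh chord, first inversion

6/5 is shorthand for 6/5/3.
Intervals of 6/5/3 above the bass form a seventh chord; the bass is the third, so this is first inversion.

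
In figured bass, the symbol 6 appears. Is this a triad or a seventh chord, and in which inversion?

6 is shorthand for 6/3.
Intervals of 6/3 above the bass form a triad; the bass is the third, so this is first inversion.

triad, first inversion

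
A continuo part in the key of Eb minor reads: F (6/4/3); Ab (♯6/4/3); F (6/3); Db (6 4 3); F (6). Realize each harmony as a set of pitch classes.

F, Ab, Bb, Db | Ab, Cb, Db, F# | F, Ab, Db | Db, F, Gb, Bb | F, Ab, Db

F (6/4/3): F, Ab, Bb, Db.
Ab (#6/4/3): Ab, Cb, Db, F#.
F (6/3): F, Ab, Db.
Db (6/4/3): Db, F, Gb, Bb.
F (6/3): F, Ab, Db.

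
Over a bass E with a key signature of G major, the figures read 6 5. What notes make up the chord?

The written figures 6 5 are shorthand for 6/5/3: the 3 is implied.
A third above E in this key is G.
A fifth above E in this key is B.
A sixth above E in this key is C.
Together with the bass E, this spells C major seventh in first inversion.

E, G, B, C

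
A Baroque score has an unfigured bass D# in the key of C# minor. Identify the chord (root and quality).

An unfigured bass indicates a triad in root position.
In root position the bass is the root, so the root is D#.
The chord tones are D#, F#, A, giving D# diminished.

D# diminished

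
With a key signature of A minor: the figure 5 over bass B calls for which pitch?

F

Counting 4 letter steps above B lands on F; in A minor, that letter is F.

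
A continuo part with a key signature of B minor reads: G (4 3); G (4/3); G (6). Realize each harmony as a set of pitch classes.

G (6/4/3): G, B, C#, E.
G (6/4/3): G, B, C#, E.
G (6/3): G, B, E.

G, B, C#, E | G, B, C#, E | G, B, E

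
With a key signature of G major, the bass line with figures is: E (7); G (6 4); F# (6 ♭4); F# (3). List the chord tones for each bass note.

E (7/5/3): E, G, B, D.
G (6/4): G, C, E.
F# (6/b4): F#, Bb, D.
F# (5/3): F#, A, C.

E, G, B, D | G, C, E | F#, Bb, D | F#, A, C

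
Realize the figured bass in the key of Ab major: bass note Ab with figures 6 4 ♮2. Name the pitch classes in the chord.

Ab, B, Db, F

A second above Ab in this key is Bb, made natural (B) by the ♮ figure.
A fourth above Ab in this key is Db.
A sixth above Ab in this key is F.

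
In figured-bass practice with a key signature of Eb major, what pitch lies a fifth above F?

C

Counting 4 letter steps above F lands on C; in Eb major, that letter is C.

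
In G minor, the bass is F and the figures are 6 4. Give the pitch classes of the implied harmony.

F, Bb, D

A fourth above F in this key is Bb.
A sixth above F in this key is D.
Together with the bass F, this spells Bb major in second inversion.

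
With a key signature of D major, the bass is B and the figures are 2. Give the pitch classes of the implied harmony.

The written figures 2 are shorthand for 6/4/2: the 6/4 are implied.
A second above B in this key is C#.
A fourth above B in this key is E.
A sixth above B in this key is G.
Together with the bass B, this spells C# half-diminished seventh in third inversion.

B, C#, E, G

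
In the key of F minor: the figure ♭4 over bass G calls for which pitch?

Cb

Counting 3 letter steps above G lands on C; in F minor, that letter is C.
The b4 figure lowers it a semitone, giving Cb.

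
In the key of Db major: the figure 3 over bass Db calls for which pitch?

F

Counting 2 letter steps above Db lands on F; in Db major, that letter is F.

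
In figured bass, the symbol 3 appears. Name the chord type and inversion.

3 is shorthand for 5/3.
Intervals of 5/3 above the bass form a triad; the bass is the root, so this is root position.

triad, root position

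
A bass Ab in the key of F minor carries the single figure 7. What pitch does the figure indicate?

G

Counting 6 letter steps above Ab lands on G; in F minor, that letter is G.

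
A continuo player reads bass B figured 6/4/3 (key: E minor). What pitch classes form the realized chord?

B, D, E, G

A third above B in this key is D.
A fourth above B in this key is E.
A sixth above B in this key is G.
Together with the bass B, this spells E minor seventh in second inversion.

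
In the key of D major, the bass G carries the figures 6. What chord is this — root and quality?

E minor

The figures 6 indicate a triad in first inversion.
In first inversion the root lies a sixth above the bass: a sixth above G in D major is E.
The chord tones are G, B, E, giving E minor.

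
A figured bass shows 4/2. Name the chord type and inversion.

seventh chord, third inversion

4/2 is shorthand for 6/4/2.
Intervals of 6/4/2 above the bass form a seventh chord; the bass is the seventh, so this is third inversion.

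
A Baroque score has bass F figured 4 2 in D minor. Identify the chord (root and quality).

G minor seventh

The figures 4 2 indicate a seventh chord in third inversion.
In third inversion the root lies a second above the bass: a second above F in D minor is G.
The chord tones are F, G, Bb, D, giving G minor seventh.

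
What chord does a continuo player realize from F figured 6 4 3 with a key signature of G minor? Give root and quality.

The figures 6 4 3 indicate a seventh chord in second inversion.
In second inversion the root lies a fourth above the bass: a fourth above F in G minor is Bb.
The chord tones are F, A, Bb, D, giving Bb major seventh.

Bb major seventh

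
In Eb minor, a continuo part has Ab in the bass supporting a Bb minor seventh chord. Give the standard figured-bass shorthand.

Ab is the seventh of Bb minor seventh, so the chord is in third inversion.
A seventh chord in third inversion is figured 6/4/2, conventionally abbreviated 4/2.

4/2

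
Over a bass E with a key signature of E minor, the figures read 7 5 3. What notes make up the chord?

A third above E in this key is G.
A fifth above E in this key is B.
A seventh above E in this key is D.
Together with the bass E, this spells E minor seventh in root position.

E, G, B, D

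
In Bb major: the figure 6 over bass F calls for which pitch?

Counting 5 letter steps above F lands on D; in Bb major, that letter is D.

D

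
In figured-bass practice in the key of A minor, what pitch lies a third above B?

D

Counting 2 letter steps above B lands on D; in A minor, that letter is D.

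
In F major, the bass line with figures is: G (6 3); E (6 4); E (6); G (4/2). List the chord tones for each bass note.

G, Bb, E | E, A, C | E, G, C | G, A, C, E

G (6/3): G, Bb, E.
E (6/4): E, A, C.
E (6/3): E, G, C.
G (6/4/2): G, A, C, E.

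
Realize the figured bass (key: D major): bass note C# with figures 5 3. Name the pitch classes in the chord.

A third above C# in this key is E.
A fifth above C# in this key is G.
Together with the bass C#, this spells C# diminished in root position.

C#, E, G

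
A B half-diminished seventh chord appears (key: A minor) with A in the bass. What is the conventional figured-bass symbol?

A is the seventh of B half-diminished seventh, so the chord is in third inversion.
A seventh chord in third inversion is figured 6/4/2, conventionally abbreviated 4/2.

4/2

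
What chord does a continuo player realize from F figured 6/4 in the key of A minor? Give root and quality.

B diminished

The figures 6/4 indicate a triad in second inversion.
In second inversion the root lies a fourth above the bass: a fourth above F in A minor is B.
The chord tones are F, B, D, giving B diminished.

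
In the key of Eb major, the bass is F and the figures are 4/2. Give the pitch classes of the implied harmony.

F, G, Bb, D

The written figures 4/2 are shorthand for 6/4/2: the 6 is implied.
A second above F in this key is G.
A fourth above F in this key is Bb.
A sixth above F in this key is D.
Together with the bass F, this spells G minor seventh in third inversion.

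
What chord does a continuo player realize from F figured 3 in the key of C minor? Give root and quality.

The figures 3 indicate a triad in root position.
In root position the bass is the root, so the root is F.
The chord tones are F, Ab, C, giving F minor.

F minor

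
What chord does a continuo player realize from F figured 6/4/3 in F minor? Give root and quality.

Bb minor seventh

The figures 6/4/3 indicate a seventh chord in second inversion.
In second inversion the root lies a fourth above the bass: a fourth above F in F minor is Bb.
The chord tones are F, Ab, Bb, Db, giving Bb minor seventh.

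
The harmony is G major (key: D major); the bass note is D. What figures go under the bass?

6/4

D is the fifth of G major, so the chord is in second inversion.
A triad in second inversion is figured 6/4, conventionally abbreviated 6/4.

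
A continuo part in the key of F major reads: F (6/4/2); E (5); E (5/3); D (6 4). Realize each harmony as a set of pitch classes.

F (6/4/2): F, G, Bb, D.
E (5/3): E, G, Bb.
E (5/3): E, G, Bb.
D (6/4): D, G, Bb.

F, G, Bb, D | E, G, Bb | E, G, Bb | D, G, Bb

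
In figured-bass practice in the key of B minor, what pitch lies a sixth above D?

B

Counting 5 letter steps above D lands on B; in B minor, that letter is B.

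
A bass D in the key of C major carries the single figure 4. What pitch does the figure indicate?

G

Counting 3 letter steps above D lands on G; in C major, that letter is G.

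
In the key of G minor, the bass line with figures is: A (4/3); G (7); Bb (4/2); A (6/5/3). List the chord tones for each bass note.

A, C, D, F | G, Bb, D, F | Bb, C, Eb, G | A, C, Eb, F

A (6/4/3): A, C, D, F.
G (7/5/3): G, Bb, D, F.
Bb (6/4/2): Bb, C, Eb, G.
A (6/5/3): A, C, Eb, F.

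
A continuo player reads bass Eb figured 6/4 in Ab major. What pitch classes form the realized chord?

A fourth above Eb in this key is Ab.
A sixth above Eb in this key is C.
Together with the bass Eb, this spells Ab major in second inversion.

Eb, Ab, C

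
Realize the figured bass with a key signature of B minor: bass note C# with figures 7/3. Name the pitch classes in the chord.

The written figures 7/3 are shorthand for 7/5/3: the 5 is implied.
A third above C# in this key is E.
A fifth above C# in this key is G.
A seventh above C# in this key is B.
Together with the bass C#, this spells C# half-diminished seventh in root position.

C#, E, G, B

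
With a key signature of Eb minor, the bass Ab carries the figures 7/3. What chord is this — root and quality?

Ab minor seventh

The figures 7/3 indicate a seventh chord in root position.
In root position the bass is the root, so the root is Ab.
The chord tones are Ab, Cb, Eb, Gb, giving Ab minor seventh.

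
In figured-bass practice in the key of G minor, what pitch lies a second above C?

D

Counting 1 letter step above C lands on D; in G minor, that letter is D.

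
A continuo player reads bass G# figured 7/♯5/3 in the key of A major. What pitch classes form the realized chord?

G#, B, D#, F#

A third above G# in this key is B.
A fifth above G# in this key is D, raised to D# by the sharp.
A seventh above G# in this key is F#.
Together with the bass G#, this spells G# minor seventh in root position.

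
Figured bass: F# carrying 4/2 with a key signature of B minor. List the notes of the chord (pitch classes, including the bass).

F#, G, B, D

The written figures 4/2 are shorthand for 6/4/2: the 6 is implied.
A second above F# in this key is G.
A fourth above F# in this key is B.
A sixth above F# in this key is D.
Together with the bass F#, this spells G major seventh in third inversion.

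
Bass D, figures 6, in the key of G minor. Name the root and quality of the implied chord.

Bb major

The figures 6 indicate a triad in first inversion.
In first inversion the root lies a sixth above the bass: a sixth above D in G minor is Bb.
The chord tones are D, F, Bb, giving Bb major.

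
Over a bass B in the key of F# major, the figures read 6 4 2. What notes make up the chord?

A second above B in this key is C#.
A fourth above B in this key is E#.
A sixth above B in this key is G#.
Together with the bass B, this spells C# dominant seventh in third inversion.

B, C#, E#, G#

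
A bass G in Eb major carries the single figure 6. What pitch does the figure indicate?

Counting 5 letter steps above G lands on E; in Eb major, that letter is Eb.

Eb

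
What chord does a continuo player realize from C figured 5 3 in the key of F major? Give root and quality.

The figures 5 3 indicate a triad in root position.
In root position the bass is the root, so the root is C.
The chord tones are C, E, G, giving C major.

C major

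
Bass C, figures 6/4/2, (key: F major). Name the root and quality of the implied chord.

The figures 6/4/2 indicate a seventh chord in third inversion.
In third inversion the root lies a second above the bass: a second above C in F major is D.
The chord tones are C, D, F, A, giving D minor seventh.

D minor seventh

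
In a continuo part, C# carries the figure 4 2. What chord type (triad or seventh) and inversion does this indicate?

seventh chord, third inversion

4 2 is shorthand for 6/4/2.
Intervals of 6/4/2 above the bass form a seventh chord; the bass is the seventh, so this is third inversion.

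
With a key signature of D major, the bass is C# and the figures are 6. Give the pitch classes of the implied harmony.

C#, E, A

The written figures 6 are shorthand for 6/3: the 3 is implied.
A third above C# in this key is E.
A sixth above C# in this key is A.
Together with the bass C#, this spells A major in first inversion.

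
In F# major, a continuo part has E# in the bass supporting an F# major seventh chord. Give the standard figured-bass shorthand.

4/2

E# is the seventh of F# major seventh, so the chord is in third inversion.
A seventh chord in third inversion is figured 6/4/2, conventionally abbreviated 4/2.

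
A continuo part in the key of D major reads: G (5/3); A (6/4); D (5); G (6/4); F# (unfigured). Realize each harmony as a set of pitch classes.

G (5/3): G, B, D.
A (6/4): A, D, F#.
D (5/3): D, F#, A.
G (6/4): G, C#, E.
F# (5/3): F#, A, C#.

G, B, D | A, D, F# | D, F#, A | G, C#, E | F#, A, C#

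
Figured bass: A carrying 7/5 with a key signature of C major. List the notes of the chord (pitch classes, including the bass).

The written figures 7/5 are shorthand for 7/5/3: the 3 is implied.
A third above A in this key is C.
A fifth above A in this key is E.
A seventh above A in this key is G.
Together with the bass A, this spells A minor seventh in root position.

A, C, E, G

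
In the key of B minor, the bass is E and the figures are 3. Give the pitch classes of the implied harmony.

E, G, B

The written figures 3 are shorthand for 5/3: the 5 is implied.
A third above E in this key is G.
A fifth above E in this key is B.
Together with the bass E, this spells E minor in root position.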